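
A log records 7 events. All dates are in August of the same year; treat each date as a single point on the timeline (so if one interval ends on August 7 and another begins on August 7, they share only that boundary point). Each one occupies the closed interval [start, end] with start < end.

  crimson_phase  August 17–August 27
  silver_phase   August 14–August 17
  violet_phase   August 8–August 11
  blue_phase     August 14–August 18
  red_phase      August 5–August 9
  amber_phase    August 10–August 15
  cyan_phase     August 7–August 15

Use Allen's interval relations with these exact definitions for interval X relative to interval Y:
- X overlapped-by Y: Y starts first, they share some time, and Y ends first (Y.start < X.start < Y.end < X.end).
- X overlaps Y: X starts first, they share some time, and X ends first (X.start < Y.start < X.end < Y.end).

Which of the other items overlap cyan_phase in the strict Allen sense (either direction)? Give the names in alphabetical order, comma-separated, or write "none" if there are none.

blue_phase, red_phase, silver_phase

Target cyan_phase = [August 7, August 15].
amber_phase [August 10, August 15] → finishes → no.
blue_phase [August 14, August 18] → overlapped-by → yes.
crimson_phase [August 17, August 27] → after → no.
red_phase [August 5, August 9] → overlaps → yes.
silver_phase [August 14, August 17] → overlapped-by → yes.
violet_phase [August 8, August 11] → during → no.
Result: blue_phase, red_phase, silver_phase.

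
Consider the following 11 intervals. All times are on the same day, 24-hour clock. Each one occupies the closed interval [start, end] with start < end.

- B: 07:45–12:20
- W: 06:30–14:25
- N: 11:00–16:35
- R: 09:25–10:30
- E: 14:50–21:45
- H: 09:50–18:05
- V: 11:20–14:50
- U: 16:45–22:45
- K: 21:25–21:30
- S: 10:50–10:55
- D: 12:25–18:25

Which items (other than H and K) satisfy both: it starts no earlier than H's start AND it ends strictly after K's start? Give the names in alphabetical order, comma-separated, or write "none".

Conditions: its start is no earlier than H's start (X.start >= 09:50) AND its end is strictly after K's start (X.end > 21:25).
B: start 07:45 >= 09:50? ✗; end 12:20 > 21:25? ✗ → no.
D: start 12:25 >= 09:50? ✓; end 18:25 > 21:25? ✗ → no.
E: start 14:50 >= 09:50? ✓; end 21:45 > 21:25? ✓ → yes.
N: start 11:00 >= 09:50? ✓; end 16:35 > 21:25? ✗ → no.
R: start 09:25 >= 09:50? ✗; end 10:30 > 21:25? ✗ → no.
S: start 10:50 >= 09:50? ✓; end 10:55 > 21:25? ✗ → no.
U: start 16:45 >= 09:50? ✓; end 22:45 > 21:25? ✓ → yes.
V: start 11:20 >= 09:50? ✓; end 14:50 > 21:25? ✗ → no.
W: start 06:30 >= 09:50? ✗; end 14:25 > 21:25? ✗ → no.
Result: E, U.

E, U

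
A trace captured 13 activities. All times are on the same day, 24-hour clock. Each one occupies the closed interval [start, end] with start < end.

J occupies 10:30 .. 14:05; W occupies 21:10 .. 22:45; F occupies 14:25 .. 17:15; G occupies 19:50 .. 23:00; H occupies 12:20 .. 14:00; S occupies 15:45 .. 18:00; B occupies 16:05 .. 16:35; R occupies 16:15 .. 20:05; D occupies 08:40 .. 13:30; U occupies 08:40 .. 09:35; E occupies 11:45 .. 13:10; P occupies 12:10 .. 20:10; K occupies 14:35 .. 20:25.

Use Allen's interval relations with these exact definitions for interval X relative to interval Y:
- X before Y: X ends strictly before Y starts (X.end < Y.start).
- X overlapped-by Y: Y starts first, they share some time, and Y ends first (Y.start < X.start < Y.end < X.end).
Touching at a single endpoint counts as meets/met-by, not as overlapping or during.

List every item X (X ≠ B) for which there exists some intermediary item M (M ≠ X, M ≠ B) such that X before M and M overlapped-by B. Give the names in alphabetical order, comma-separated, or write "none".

Target B = [16:05, 16:35].
Intermediaries M with M overlapped-by B: R.
Via R — items with X before R: D, E, H, J, U.
Union: D, E, H, J, U.

D, E, H, J, U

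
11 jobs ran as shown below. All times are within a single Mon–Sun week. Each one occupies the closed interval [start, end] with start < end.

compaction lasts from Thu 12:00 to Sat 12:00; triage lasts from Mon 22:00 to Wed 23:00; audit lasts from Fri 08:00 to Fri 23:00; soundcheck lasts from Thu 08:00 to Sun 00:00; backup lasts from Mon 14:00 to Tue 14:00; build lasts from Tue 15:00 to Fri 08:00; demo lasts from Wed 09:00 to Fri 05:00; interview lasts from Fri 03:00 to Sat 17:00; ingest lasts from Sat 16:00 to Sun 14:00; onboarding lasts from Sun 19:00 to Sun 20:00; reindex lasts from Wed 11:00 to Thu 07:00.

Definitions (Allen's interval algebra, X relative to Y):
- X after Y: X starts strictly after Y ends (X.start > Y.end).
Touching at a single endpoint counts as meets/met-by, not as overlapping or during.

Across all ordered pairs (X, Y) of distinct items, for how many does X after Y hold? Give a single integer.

33

Checking all 110 ordered pairs for relation 'after'; matching pairs in alphabetical order:
(audit, backup): audit after backup ✓
(audit, demo): audit after demo ✓
(audit, reindex): audit after reindex ✓
(audit, triage): audit after triage ✓
(build, backup): build after backup ✓
(compaction, backup): compaction after backup ✓
(compaction, reindex): compaction after reindex ✓
(compaction, triage): compaction after triage ✓
(demo, backup): demo after backup ✓
(ingest, audit): ingest after audit ✓
(ingest, backup): ingest after backup ✓
(ingest, build): ingest after build ✓
(ingest, compaction): ingest after compaction ✓
(ingest, demo): ingest after demo ✓
(ingest, reindex): ingest after reindex ✓
(ingest, triage): ingest after triage ✓
(interview, backup): interview after backup ✓
(interview, reindex): interview after reindex ✓
(interview, triage): interview after triage ✓
(onboarding, audit): onboarding after audit ✓
(onboarding, backup): onboarding after backup ✓
(onboarding, build): onboarding after build ✓
(onboarding, compaction): onboarding after compaction ✓
(onboarding, demo): onboarding after demo ✓
... plus 9 further pairs not listed.
Count: 33.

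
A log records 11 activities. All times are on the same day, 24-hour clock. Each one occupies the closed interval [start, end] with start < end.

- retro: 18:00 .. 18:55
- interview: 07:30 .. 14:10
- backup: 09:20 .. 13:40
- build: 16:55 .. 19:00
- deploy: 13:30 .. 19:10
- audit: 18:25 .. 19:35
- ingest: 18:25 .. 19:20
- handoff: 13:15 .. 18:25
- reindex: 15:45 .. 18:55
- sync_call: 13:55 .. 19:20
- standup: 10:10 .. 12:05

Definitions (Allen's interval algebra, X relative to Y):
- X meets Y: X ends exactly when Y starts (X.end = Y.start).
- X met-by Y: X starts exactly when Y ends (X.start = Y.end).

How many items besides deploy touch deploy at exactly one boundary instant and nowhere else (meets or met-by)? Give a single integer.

Target deploy = [13:30, 19:10].
audit [18:25, 19:35] → overlapped-by → no.
backup [09:20, 13:40] → overlaps → no.
build [16:55, 19:00] → during → no.
handoff [13:15, 18:25] → overlaps → no.
ingest [18:25, 19:20] → overlapped-by → no.
interview [07:30, 14:10] → overlaps → no.
reindex [15:45, 18:55] → during → no.
retro [18:00, 18:55] → during → no.
standup [10:10, 12:05] → before → no.
sync_call [13:55, 19:20] → overlapped-by → no.
Total: 0.

0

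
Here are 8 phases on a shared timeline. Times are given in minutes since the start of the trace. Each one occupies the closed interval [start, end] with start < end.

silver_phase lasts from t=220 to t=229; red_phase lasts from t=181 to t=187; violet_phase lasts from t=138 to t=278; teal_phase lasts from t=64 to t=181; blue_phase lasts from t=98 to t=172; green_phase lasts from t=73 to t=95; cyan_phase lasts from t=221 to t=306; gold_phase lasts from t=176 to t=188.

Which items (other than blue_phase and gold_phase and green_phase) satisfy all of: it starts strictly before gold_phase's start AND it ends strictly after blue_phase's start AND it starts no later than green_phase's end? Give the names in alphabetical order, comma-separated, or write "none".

Conditions: its start is strictly before gold_phase's start (X.start < t=176) AND its end is strictly after blue_phase's start (X.end > t=98) AND its start is no later than green_phase's end (X.start <= t=95).
cyan_phase: start t=221 < t=176? ✗; end t=306 > t=98? ✓; start t=221 <= t=95? ✗ → no.
red_phase: start t=181 < t=176? ✗; end t=187 > t=98? ✓; start t=181 <= t=95? ✗ → no.
silver_phase: start t=220 < t=176? ✗; end t=229 > t=98? ✓; start t=220 <= t=95? ✗ → no.
teal_phase: start t=64 < t=176? ✓; end t=181 > t=98? ✓; start t=64 <= t=95? ✓ → yes.
violet_phase: start t=138 < t=176? ✓; end t=278 > t=98? ✓; start t=138 <= t=95? ✗ → no.
Result: teal_phase.

teal_phase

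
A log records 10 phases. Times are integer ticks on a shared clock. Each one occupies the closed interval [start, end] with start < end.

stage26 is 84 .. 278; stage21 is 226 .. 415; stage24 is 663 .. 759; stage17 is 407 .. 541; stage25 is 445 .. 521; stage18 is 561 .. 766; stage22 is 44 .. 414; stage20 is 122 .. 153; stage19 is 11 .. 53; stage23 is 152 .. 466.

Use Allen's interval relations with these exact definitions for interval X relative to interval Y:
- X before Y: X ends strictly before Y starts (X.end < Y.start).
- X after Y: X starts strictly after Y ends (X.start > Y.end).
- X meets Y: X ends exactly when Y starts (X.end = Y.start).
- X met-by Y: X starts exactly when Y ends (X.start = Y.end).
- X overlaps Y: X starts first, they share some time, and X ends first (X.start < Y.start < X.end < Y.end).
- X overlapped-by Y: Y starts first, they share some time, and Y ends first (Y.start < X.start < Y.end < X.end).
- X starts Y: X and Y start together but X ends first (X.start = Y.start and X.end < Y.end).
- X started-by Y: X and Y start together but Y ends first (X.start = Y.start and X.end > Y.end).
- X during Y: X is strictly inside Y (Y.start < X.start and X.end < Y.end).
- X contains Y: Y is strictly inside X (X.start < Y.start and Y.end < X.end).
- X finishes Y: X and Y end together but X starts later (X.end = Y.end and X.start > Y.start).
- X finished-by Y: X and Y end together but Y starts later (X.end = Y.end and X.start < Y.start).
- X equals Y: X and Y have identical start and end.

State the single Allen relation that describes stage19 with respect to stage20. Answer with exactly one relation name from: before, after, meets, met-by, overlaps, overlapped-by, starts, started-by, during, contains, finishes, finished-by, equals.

before

stage19 = [11, 53]; stage20 = [122, 153].
Compare endpoints: stage19.start < stage20.start, stage19.start < stage20.end, stage19.end < stage20.start, stage19.end < stage20.end.
That pattern is 'before'.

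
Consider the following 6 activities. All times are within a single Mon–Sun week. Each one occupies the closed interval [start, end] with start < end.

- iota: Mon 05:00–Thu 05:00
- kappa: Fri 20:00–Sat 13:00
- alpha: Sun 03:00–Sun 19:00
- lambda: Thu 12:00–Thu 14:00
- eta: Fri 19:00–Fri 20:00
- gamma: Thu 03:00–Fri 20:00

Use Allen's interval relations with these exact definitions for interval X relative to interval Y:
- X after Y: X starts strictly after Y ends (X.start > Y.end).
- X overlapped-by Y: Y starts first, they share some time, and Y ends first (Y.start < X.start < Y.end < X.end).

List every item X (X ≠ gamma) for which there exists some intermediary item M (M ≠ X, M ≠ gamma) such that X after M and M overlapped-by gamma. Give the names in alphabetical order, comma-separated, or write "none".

none

Target gamma = [Thu 03:00, Fri 20:00].
Intermediaries M with M overlapped-by gamma: none.
Union: none.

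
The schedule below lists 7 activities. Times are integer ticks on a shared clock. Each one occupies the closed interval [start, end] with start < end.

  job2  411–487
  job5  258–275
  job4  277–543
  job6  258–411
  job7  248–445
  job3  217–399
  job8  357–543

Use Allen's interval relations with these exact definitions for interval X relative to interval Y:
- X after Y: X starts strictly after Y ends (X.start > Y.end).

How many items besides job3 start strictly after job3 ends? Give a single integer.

Target job3 = [217, 399].
job2 [411, 487] → after → counts.
job4 [277, 543] → overlapped-by → no.
job5 [258, 275] → during → no.
job6 [258, 411] → overlapped-by → no.
job7 [248, 445] → overlapped-by → no.
job8 [357, 543] → overlapped-by → no.
Total: 1.

1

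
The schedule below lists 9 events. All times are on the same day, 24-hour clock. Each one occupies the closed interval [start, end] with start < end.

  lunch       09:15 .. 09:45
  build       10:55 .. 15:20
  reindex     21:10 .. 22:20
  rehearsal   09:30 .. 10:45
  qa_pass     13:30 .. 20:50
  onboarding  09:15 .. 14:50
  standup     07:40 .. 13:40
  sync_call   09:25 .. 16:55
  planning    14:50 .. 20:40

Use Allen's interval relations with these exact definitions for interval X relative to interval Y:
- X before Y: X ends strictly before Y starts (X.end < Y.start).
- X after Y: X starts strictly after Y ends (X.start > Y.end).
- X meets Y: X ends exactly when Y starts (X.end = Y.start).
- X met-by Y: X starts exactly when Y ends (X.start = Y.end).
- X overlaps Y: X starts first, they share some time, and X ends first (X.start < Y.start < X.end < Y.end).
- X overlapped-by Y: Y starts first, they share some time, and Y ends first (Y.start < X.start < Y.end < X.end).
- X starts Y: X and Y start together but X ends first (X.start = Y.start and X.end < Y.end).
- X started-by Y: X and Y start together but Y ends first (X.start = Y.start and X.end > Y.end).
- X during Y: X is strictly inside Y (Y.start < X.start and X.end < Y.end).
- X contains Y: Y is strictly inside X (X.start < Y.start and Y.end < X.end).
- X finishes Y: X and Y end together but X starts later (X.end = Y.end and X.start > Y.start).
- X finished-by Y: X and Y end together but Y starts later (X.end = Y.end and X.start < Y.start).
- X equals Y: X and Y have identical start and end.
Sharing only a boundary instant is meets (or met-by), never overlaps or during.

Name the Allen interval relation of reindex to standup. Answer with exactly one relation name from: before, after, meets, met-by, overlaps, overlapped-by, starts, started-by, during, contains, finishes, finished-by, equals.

after

reindex = [21:10, 22:20]; standup = [07:40, 13:40].
Compare endpoints: reindex.start > standup.start, reindex.start > standup.end, reindex.end > standup.start, reindex.end > standup.end.
That pattern is 'after'.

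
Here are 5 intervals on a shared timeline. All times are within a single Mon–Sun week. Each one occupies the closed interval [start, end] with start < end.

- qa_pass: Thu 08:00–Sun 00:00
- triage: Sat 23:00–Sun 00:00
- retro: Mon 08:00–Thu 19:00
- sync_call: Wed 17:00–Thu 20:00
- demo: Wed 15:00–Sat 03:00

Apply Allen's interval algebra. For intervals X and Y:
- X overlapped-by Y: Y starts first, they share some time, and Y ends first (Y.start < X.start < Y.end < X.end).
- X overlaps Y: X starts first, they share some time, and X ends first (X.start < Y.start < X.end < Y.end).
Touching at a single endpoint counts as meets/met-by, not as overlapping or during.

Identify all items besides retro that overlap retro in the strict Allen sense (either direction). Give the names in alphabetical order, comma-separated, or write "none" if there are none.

demo, qa_pass, sync_call

Target retro = [Mon 08:00, Thu 19:00].
demo [Wed 15:00, Sat 03:00] → overlapped-by → yes.
qa_pass [Thu 08:00, Sun 00:00] → overlapped-by → yes.
sync_call [Wed 17:00, Thu 20:00] → overlapped-by → yes.
triage [Sat 23:00, Sun 00:00] → after → no.
Result: demo, qa_pass, sync_call.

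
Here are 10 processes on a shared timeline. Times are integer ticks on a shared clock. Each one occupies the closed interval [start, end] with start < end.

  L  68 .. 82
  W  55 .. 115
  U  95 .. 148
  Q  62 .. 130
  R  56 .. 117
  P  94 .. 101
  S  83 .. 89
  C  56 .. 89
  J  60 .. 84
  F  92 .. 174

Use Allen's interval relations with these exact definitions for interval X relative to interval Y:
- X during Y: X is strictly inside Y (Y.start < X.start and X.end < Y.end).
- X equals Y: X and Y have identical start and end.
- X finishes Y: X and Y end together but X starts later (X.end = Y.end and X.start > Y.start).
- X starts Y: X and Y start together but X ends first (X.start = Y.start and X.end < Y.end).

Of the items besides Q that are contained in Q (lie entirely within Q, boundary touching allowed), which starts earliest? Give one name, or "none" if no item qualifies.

Target Q = [62, 130].
C [56, 89] → overlaps → excluded.
F [92, 174] → overlapped-by → excluded.
J [60, 84] → overlaps → excluded.
L [68, 82] → during → candidate.
P [94, 101] → during → candidate.
R [56, 117] → overlaps → excluded.
S [83, 89] → during → candidate.
U [95, 148] → overlapped-by → excluded.
W [55, 115] → overlaps → excluded.
Among candidates, earliest start is 68 → L.

L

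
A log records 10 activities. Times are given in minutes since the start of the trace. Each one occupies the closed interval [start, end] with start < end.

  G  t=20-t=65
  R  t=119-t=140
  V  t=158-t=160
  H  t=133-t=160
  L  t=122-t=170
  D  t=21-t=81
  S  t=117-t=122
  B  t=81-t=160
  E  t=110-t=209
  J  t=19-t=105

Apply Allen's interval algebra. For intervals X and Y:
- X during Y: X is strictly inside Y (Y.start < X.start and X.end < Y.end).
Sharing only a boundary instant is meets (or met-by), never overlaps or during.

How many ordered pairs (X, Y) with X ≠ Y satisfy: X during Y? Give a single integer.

Checking all 90 ordered pairs for relation 'during'; matching pairs in alphabetical order:
(D, J): D during J ✓
(G, J): G during J ✓
(H, E): H during E ✓
(H, L): H during L ✓
(L, E): L during E ✓
(R, B): R during B ✓
(R, E): R during E ✓
(S, B): S during B ✓
(S, E): S during E ✓
(V, E): V during E ✓
(V, L): V during L ✓
Count: 11.

11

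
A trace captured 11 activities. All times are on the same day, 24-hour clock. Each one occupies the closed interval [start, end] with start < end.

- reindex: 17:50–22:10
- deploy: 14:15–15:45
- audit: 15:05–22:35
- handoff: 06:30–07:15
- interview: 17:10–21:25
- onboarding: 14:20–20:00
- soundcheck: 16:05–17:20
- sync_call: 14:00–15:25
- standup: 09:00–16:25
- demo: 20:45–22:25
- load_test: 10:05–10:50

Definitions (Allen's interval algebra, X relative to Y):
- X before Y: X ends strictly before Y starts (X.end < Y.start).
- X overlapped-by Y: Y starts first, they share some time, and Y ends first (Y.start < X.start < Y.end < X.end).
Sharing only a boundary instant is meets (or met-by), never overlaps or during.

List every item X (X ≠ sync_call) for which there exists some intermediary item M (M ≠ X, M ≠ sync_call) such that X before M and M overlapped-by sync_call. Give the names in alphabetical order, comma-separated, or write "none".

handoff, load_test

Target sync_call = [14:00, 15:25].
Intermediaries M with M overlapped-by sync_call: audit, deploy, onboarding.
Via audit — items with X before audit: handoff, load_test.
Via deploy — items with X before deploy: handoff, load_test.
Via onboarding — items with X before onboarding: handoff, load_test.
Union: handoff, load_test.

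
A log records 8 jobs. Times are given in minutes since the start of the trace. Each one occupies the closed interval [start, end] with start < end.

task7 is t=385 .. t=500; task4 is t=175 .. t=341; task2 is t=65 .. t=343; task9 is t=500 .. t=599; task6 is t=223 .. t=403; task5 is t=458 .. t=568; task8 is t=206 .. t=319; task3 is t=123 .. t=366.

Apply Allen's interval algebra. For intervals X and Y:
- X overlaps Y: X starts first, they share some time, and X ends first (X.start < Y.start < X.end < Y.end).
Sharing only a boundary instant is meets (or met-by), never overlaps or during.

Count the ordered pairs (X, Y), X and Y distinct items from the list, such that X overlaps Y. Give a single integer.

Checking all 56 ordered pairs for relation 'overlaps'; matching pairs in alphabetical order:
(task2, task3): task2 overlaps task3 ✓
(task2, task6): task2 overlaps task6 ✓
(task3, task6): task3 overlaps task6 ✓
(task4, task6): task4 overlaps task6 ✓
(task5, task9): task5 overlaps task9 ✓
(task6, task7): task6 overlaps task7 ✓
(task7, task5): task7 overlaps task5 ✓
(task8, task6): task8 overlaps task6 ✓
Count: 8.

8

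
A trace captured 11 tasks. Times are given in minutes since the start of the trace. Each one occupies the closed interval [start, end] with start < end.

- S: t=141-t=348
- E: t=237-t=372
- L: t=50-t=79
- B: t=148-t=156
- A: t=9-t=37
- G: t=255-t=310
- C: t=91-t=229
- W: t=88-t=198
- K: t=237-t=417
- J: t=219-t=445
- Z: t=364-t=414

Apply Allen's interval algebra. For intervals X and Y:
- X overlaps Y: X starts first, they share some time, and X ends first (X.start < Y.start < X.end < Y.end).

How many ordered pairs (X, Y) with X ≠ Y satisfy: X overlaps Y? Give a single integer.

Checking all 110 ordered pairs for relation 'overlaps'; matching pairs in alphabetical order:
(C, J): C overlaps J ✓
(C, S): C overlaps S ✓
(E, Z): E overlaps Z ✓
(S, E): S overlaps E ✓
(S, J): S overlaps J ✓
(S, K): S overlaps K ✓
(W, C): W overlaps C ✓
(W, S): W overlaps S ✓
Count: 8.

8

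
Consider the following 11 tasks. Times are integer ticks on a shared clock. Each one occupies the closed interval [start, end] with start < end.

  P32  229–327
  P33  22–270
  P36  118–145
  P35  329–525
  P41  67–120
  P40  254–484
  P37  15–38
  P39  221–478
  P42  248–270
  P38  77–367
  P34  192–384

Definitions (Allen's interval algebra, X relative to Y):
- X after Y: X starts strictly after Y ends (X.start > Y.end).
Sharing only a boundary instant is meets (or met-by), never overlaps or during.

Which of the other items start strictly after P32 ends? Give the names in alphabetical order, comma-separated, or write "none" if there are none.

Target P32 = [229, 327].
P33 [22, 270] → overlaps → no.
P34 [192, 384] → contains → no.
P35 [329, 525] → after → yes.
P36 [118, 145] → before → no.
P37 [15, 38] → before → no.
P38 [77, 367] → contains → no.
P39 [221, 478] → contains → no.
P40 [254, 484] → overlapped-by → no.
P41 [67, 120] → before → no.
P42 [248, 270] → during → no.
Result: P35.

P35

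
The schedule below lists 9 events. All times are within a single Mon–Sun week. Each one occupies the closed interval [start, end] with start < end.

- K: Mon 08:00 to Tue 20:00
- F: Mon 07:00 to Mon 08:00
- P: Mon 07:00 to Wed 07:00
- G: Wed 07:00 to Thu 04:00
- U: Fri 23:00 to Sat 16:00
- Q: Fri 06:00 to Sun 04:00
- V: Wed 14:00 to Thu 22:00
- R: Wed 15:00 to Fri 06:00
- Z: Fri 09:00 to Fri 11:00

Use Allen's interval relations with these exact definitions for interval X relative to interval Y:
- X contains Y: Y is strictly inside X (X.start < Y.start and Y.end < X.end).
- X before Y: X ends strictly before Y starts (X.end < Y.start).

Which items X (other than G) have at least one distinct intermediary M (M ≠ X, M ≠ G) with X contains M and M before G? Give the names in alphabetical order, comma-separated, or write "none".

Target G = [Wed 07:00, Thu 04:00].
Intermediaries M with M before G: F, K.
Via F — items with X contains F: none.
Via K — items with X contains K: P.
Union: P.

P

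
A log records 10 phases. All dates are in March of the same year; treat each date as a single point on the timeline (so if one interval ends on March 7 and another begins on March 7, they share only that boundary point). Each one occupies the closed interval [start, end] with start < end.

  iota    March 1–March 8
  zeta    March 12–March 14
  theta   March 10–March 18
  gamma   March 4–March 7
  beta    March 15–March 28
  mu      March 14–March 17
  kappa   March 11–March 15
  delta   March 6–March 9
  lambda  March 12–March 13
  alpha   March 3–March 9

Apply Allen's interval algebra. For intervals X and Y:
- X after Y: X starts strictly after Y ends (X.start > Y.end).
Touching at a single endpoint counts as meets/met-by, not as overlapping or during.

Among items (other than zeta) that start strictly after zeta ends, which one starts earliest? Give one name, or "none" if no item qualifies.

beta

Target zeta = [March 12, March 14].
alpha [March 3, March 9] → before → excluded.
beta [March 15, March 28] → after → candidate.
delta [March 6, March 9] → before → excluded.
gamma [March 4, March 7] → before → excluded.
iota [March 1, March 8] → before → excluded.
kappa [March 11, March 15] → contains → excluded.
lambda [March 12, March 13] → starts → excluded.
mu [March 14, March 17] → met-by → excluded.
theta [March 10, March 18] → contains → excluded.
Among candidates, earliest start is March 15 → beta.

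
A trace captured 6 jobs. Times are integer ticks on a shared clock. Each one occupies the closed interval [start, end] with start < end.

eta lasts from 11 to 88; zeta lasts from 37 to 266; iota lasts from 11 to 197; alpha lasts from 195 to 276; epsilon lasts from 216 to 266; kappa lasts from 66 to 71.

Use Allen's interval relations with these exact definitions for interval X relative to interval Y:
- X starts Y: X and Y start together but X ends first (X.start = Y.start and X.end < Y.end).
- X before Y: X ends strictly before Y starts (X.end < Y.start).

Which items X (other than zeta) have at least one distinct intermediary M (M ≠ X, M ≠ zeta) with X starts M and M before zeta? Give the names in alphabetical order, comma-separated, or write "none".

Target zeta = [37, 266].
Intermediaries M with M before zeta: none.
Union: none.

none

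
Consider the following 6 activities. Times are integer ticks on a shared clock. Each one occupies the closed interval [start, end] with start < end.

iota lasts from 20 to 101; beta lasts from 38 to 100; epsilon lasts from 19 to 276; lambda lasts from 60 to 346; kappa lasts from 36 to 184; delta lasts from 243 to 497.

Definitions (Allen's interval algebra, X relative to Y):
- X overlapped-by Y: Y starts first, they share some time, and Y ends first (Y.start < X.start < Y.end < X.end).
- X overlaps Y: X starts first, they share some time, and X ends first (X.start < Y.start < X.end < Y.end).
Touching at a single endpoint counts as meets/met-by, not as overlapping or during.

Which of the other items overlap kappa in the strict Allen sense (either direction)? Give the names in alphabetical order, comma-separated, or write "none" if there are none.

Target kappa = [36, 184].
beta [38, 100] → during → no.
delta [243, 497] → after → no.
epsilon [19, 276] → contains → no.
iota [20, 101] → overlaps → yes.
lambda [60, 346] → overlapped-by → yes.
Result: iota, lambda.

iota, lambda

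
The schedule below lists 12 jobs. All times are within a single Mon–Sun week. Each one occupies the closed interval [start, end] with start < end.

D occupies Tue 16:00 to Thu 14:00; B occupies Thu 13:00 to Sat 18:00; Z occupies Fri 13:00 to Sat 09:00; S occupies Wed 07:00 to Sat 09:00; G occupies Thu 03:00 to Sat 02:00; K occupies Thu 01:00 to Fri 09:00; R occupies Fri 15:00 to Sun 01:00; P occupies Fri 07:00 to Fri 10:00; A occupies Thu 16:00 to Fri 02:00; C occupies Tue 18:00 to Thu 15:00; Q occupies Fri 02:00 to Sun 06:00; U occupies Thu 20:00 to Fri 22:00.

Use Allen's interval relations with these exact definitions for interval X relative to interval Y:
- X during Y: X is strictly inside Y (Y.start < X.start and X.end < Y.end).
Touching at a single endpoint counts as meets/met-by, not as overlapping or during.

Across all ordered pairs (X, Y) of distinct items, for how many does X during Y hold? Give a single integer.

Checking all 132 ordered pairs for relation 'during'; matching pairs in alphabetical order:
(A, B): A during B ✓
(A, G): A during G ✓
(A, K): A during K ✓
(A, S): A during S ✓
(G, S): G during S ✓
(K, S): K during S ✓
(P, B): P during B ✓
(P, G): P during G ✓
(P, Q): P during Q ✓
(P, S): P during S ✓
(P, U): P during U ✓
(R, Q): R during Q ✓
(U, B): U during B ✓
(U, G): U during G ✓
(U, S): U during S ✓
(Z, B): Z during B ✓
(Z, Q): Z during Q ✓
Count: 17.

17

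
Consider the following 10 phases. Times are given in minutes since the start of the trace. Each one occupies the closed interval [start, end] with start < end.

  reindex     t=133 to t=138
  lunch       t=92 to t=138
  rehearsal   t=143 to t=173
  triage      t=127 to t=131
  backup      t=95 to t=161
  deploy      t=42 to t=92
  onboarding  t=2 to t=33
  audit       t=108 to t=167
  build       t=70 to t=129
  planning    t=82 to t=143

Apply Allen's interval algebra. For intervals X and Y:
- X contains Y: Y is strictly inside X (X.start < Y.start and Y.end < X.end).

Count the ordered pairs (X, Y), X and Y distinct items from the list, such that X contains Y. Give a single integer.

Checking all 90 ordered pairs for relation 'contains'; matching pairs in alphabetical order:
(audit, reindex): audit contains reindex ✓
(audit, triage): audit contains triage ✓
(backup, reindex): backup contains reindex ✓
(backup, triage): backup contains triage ✓
(lunch, triage): lunch contains triage ✓
(planning, lunch): planning contains lunch ✓
(planning, reindex): planning contains reindex ✓
(planning, triage): planning contains triage ✓
Count: 8.

8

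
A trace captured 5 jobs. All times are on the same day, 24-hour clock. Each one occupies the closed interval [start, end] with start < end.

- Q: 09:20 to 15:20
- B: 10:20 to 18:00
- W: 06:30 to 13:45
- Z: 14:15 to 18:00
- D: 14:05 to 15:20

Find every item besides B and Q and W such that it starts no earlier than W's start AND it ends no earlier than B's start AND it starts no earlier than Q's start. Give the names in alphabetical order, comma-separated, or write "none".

Conditions: its start is no earlier than W's start (X.start >= 06:30) AND its end is no earlier than B's start (X.end >= 10:20) AND its start is no earlier than Q's start (X.start >= 09:20).
D: start 14:05 >= 06:30? ✓; end 15:20 >= 10:20? ✓; start 14:05 >= 09:20? ✓ → yes.
Z: start 14:15 >= 06:30? ✓; end 18:00 >= 10:20? ✓; start 14:15 >= 09:20? ✓ → yes.
Result: D, Z.

D, Z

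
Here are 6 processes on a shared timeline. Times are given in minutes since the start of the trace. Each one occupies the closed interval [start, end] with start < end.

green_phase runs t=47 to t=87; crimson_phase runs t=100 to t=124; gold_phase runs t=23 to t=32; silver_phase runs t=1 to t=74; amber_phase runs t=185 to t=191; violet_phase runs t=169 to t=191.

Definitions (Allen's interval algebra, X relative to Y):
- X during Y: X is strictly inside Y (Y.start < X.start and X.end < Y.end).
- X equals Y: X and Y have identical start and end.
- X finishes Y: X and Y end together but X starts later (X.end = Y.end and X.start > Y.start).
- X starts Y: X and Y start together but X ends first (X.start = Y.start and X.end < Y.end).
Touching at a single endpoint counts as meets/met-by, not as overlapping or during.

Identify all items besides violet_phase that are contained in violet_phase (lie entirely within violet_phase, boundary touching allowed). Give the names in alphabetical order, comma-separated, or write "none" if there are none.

Target violet_phase = [t=169, t=191].
amber_phase [t=185, t=191] → finishes → yes.
crimson_phase [t=100, t=124] → before → no.
gold_phase [t=23, t=32] → before → no.
green_phase [t=47, t=87] → before → no.
silver_phase [t=1, t=74] → before → no.
Result: amber_phase.

amber_phase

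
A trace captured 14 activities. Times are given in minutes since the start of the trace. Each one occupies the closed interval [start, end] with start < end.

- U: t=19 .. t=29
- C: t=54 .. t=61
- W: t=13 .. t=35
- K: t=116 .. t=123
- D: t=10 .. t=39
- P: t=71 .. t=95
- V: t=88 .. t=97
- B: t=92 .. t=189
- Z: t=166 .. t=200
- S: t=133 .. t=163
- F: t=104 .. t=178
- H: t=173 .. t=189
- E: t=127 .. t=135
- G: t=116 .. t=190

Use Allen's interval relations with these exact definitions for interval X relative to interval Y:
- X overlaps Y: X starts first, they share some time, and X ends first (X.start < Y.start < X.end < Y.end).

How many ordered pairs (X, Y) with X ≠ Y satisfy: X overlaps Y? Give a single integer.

Checking all 182 ordered pairs for relation 'overlaps'; matching pairs in alphabetical order:
(B, G): B overlaps G ✓
(B, Z): B overlaps Z ✓
(E, S): E overlaps S ✓
(F, G): F overlaps G ✓
(F, H): F overlaps H ✓
(F, Z): F overlaps Z ✓
(G, Z): G overlaps Z ✓
(P, B): P overlaps B ✓
(P, V): P overlaps V ✓
(V, B): V overlaps B ✓
Count: 10.

10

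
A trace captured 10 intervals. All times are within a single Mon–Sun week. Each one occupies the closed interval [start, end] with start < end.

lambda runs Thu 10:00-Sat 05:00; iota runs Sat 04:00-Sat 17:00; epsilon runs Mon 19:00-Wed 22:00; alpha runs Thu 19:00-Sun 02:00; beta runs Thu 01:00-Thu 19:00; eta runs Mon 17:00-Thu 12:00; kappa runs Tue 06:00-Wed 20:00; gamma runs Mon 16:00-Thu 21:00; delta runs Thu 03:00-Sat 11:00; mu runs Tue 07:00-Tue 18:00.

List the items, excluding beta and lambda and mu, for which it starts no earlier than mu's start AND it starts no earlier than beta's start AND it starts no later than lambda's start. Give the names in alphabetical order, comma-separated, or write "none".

delta

Conditions: its start is no earlier than mu's start (X.start >= Tue 07:00) AND its start is no earlier than beta's start (X.start >= Thu 01:00) AND its start is no later than lambda's start (X.start <= Thu 10:00).
alpha: start Thu 19:00 >= Tue 07:00? ✓; start Thu 19:00 >= Thu 01:00? ✓; start Thu 19:00 <= Thu 10:00? ✗ → no.
delta: start Thu 03:00 >= Tue 07:00? ✓; start Thu 03:00 >= Thu 01:00? ✓; start Thu 03:00 <= Thu 10:00? ✓ → yes.
epsilon: start Mon 19:00 >= Tue 07:00? ✗; start Mon 19:00 >= Thu 01:00? ✗; start Mon 19:00 <= Thu 10:00? ✓ → no.
eta: start Mon 17:00 >= Tue 07:00? ✗; start Mon 17:00 >= Thu 01:00? ✗; start Mon 17:00 <= Thu 10:00? ✓ → no.
gamma: start Mon 16:00 >= Tue 07:00? ✗; start Mon 16:00 >= Thu 01:00? ✗; start Mon 16:00 <= Thu 10:00? ✓ → no.
iota: start Sat 04:00 >= Tue 07:00? ✓; start Sat 04:00 >= Thu 01:00? ✓; start Sat 04:00 <= Thu 10:00? ✗ → no.
kappa: start Tue 06:00 >= Tue 07:00? ✗; start Tue 06:00 >= Thu 01:00? ✗; start Tue 06:00 <= Thu 10:00? ✓ → no.
Result: delta.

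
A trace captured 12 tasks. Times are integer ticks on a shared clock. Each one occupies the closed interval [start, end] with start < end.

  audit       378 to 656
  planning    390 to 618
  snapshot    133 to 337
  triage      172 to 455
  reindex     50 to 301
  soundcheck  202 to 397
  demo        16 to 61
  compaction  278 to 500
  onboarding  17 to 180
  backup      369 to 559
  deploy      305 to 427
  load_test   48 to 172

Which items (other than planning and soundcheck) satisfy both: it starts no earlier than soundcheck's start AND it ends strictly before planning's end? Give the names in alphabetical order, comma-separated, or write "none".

backup, compaction, deploy

Conditions: its start is no earlier than soundcheck's start (X.start >= 202) AND its end is strictly before planning's end (X.end < 618).
audit: start 378 >= 202? ✓; end 656 < 618? ✗ → no.
backup: start 369 >= 202? ✓; end 559 < 618? ✓ → yes.
compaction: start 278 >= 202? ✓; end 500 < 618? ✓ → yes.
demo: start 16 >= 202? ✗; end 61 < 618? ✓ → no.
deploy: start 305 >= 202? ✓; end 427 < 618? ✓ → yes.
load_test: start 48 >= 202? ✗; end 172 < 618? ✓ → no.
onboarding: start 17 >= 202? ✗; end 180 < 618? ✓ → no.
reindex: start 50 >= 202? ✗; end 301 < 618? ✓ → no.
snapshot: start 133 >= 202? ✗; end 337 < 618? ✓ → no.
triage: start 172 >= 202? ✗; end 455 < 618? ✓ → no.
Result: backup, compaction, deploy.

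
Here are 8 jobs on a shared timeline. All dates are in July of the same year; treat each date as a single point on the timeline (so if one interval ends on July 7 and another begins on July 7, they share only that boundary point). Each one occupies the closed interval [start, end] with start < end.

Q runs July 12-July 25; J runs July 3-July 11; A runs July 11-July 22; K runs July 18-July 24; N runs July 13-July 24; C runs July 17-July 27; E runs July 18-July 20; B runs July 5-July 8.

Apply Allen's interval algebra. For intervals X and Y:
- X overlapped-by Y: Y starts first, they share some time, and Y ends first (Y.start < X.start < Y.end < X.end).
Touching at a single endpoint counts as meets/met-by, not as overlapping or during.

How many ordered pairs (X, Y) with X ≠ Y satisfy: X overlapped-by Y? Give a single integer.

6

Checking all 56 ordered pairs for relation 'overlapped-by'; matching pairs in alphabetical order:
(C, A): C overlapped-by A ✓
(C, N): C overlapped-by N ✓
(C, Q): C overlapped-by Q ✓
(K, A): K overlapped-by A ✓
(N, A): N overlapped-by A ✓
(Q, A): Q overlapped-by A ✓
Count: 6.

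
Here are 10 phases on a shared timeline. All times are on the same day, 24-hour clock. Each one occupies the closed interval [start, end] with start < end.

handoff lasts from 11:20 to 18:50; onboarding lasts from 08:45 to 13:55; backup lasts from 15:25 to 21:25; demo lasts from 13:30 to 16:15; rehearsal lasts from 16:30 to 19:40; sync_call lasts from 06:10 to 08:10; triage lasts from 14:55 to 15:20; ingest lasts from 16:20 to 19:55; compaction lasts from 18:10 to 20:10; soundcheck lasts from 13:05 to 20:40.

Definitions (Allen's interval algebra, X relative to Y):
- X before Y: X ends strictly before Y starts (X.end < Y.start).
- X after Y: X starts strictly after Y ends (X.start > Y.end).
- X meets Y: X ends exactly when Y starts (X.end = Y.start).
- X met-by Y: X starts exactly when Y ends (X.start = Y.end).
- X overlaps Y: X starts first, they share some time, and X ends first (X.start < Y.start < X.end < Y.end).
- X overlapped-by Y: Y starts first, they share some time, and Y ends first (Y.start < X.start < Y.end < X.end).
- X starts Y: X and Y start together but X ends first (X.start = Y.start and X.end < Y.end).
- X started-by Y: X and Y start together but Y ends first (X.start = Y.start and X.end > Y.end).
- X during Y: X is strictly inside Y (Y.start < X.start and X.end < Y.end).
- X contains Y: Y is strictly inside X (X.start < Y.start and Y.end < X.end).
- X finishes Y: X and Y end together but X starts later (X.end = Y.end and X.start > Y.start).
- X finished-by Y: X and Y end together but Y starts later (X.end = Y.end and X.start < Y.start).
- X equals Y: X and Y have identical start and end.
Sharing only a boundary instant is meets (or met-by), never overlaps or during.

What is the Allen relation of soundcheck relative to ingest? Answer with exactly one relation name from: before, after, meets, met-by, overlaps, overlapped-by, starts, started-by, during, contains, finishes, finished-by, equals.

soundcheck = [13:05, 20:40]; ingest = [16:20, 19:55].
Compare endpoints: soundcheck.start < ingest.start, soundcheck.start < ingest.end, soundcheck.end > ingest.start, soundcheck.end > ingest.end.
That pattern is 'contains'.

contains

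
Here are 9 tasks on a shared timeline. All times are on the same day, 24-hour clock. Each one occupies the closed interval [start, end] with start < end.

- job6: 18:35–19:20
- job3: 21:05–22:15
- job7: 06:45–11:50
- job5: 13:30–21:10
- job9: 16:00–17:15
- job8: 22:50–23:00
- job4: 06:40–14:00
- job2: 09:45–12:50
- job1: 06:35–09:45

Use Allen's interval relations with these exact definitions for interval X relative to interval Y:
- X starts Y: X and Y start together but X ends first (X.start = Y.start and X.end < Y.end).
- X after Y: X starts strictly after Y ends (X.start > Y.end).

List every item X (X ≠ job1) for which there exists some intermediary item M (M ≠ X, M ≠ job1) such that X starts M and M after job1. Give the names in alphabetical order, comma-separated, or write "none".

Target job1 = [06:35, 09:45].
Intermediaries M with M after job1: job3, job5, job6, job8, job9.
Via job3 — items with X starts job3: none.
Via job5 — items with X starts job5: none.
Via job6 — items with X starts job6: none.
Via job8 — items with X starts job8: none.
Via job9 — items with X starts job9: none.
Union: none.

none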